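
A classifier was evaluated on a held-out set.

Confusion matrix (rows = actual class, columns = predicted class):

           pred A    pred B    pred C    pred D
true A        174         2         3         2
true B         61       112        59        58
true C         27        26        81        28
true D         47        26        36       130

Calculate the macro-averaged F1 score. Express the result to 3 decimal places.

0.561

Per-class F1 score (2·TP/(2·TP+FP+FN)):
  A: TP=174, FP=61+27+47=135, FN=2+3+2=7 → 348/490 = 0.7102
  B: TP=112, FP=2+26+26=54, FN=61+59+58=178 → 224/456 = 0.4912
  C: TP=81, FP=3+59+36=98, FN=27+26+28=81 → 162/341 = 0.4751
  D: TP=130, FP=2+58+28=88, FN=47+26+36=109 → 260/457 = 0.5689
Macro-F1 score = mean = (0.7102 + 0.4912 + 0.4751 + 0.5689) / 4 = 0.561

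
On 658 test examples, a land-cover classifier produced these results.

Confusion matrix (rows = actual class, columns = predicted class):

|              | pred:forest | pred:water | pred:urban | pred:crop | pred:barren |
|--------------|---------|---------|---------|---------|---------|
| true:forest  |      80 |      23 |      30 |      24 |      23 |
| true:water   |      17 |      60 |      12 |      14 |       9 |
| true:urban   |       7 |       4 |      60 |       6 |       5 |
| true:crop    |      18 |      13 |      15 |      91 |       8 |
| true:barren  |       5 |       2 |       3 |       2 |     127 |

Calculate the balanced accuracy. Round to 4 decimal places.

Balanced accuracy = mean of per-class recall.
  forest: recall = 80/180 = 0.44444
  water: recall = 60/112 = 0.53571
  urban: recall = 60/82 = 0.73171
  crop: recall = 91/145 = 0.62759
  barren: recall = 127/139 = 0.91367
Mean = (0.44444 + 0.53571 + 0.73171 + 0.62759 + 0.91367) / 5 = 0.6506

0.6506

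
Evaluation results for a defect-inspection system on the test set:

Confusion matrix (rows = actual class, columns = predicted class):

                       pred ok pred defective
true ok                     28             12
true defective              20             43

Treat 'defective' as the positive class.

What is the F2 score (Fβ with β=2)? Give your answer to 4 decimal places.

Fβ = (1+β²)·TP / ((1+β²)·TP + β²·FN + FP), with β²=4
= 5·43 / (5·43 + 4·20 + 12) = 0.7003

0.7003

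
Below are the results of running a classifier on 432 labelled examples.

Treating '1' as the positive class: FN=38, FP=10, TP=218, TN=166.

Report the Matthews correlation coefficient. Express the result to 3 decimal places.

MCC = (TP·TN − FP·FN) / √((TP+FP)(TP+FN)(TN+FP)(TN+FN))
Numerator = 218·166 − 10·38 = 35808
Denominator = √(228·256·176·204) = √2095644672 = 45778.2118
MCC = 35808 / 45778.2118 = 0.782

0.782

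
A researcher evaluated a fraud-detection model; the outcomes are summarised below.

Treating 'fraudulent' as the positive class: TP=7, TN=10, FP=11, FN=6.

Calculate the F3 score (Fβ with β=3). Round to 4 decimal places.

Fβ = (1+β²)·TP / ((1+β²)·TP + β²·FN + FP), with β²=9
= 10·7 / (10·7 + 9·6 + 11) = 0.5185

0.5185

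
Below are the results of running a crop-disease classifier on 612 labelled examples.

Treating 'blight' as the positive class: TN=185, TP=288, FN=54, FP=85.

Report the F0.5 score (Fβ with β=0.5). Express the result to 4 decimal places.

0.7852

Fβ = (1+β²)·TP / ((1+β²)·TP + β²·FN + FP), with β²=1/4
= 1.25·288 / (1.25·288 + 0.25·54 + 85) = 0.7852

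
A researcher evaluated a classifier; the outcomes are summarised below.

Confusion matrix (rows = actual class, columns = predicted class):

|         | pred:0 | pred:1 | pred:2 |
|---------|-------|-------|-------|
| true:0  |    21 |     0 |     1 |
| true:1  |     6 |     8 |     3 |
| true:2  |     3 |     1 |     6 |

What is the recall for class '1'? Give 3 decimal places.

recall = TP/(TP+FN).
1: TP=8, FN=6+3=9 → 8/17 = 0.4706

0.471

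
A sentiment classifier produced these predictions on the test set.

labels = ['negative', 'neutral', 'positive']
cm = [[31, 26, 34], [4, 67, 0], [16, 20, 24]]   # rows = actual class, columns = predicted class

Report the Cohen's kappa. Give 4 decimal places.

Observed agreement pₒ = trace/N = 122/222 = 0.54955
Expected agreement pₑ = Σ (rowᵢ·colᵢ)/N² = (91·51 + 71·113 + 60·58)/222² = 0.32757
κ = (pₒ − pₑ)/(1 − pₑ) = (0.54955 − 0.32757)/(1 − 0.32757) = 0.3301

0.3301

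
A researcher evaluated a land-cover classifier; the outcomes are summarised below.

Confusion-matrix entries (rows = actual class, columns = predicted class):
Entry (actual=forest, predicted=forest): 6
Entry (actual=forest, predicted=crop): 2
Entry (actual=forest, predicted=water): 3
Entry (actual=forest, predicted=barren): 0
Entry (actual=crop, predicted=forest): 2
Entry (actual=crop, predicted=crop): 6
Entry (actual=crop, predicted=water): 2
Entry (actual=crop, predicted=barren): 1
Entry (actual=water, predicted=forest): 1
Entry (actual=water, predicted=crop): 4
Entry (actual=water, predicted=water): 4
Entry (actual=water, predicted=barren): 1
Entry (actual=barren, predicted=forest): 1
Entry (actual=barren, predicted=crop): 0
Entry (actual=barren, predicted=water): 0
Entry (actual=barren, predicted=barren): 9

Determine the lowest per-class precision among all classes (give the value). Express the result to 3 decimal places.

0.444

Per-class precision (TP/(TP+FP)):
  forest: TP=6, FP=2+1+1=4 → 6/10 = 0.6000
  crop: TP=6, FP=2+4+0=6 → 6/12 = 0.5000
  water: TP=4, FP=3+2+0=5 → 4/9 = 0.4444
  barren: TP=9, FP=0+1+1=2 → 9/11 = 0.8182
Lowest is class 'water' with precision = 0.444.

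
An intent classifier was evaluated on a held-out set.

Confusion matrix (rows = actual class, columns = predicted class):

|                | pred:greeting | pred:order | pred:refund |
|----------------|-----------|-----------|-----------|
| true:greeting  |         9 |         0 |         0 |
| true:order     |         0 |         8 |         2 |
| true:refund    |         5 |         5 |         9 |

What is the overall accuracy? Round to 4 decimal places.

Accuracy = trace / total = (9+8+9=26) / 38 = 26/38 = 0.6842

0.6842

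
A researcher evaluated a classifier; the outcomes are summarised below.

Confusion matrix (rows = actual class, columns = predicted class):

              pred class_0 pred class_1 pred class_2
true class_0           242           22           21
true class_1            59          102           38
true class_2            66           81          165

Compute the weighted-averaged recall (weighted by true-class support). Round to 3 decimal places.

Per-class recall (TP/(TP+FN)):
  class_0: TP=242, FN=22+21=43 → 242/285 = 0.8491
  class_1: TP=102, FN=59+38=97 → 102/199 = 0.5126
  class_2: TP=165, FN=66+81=147 → 165/312 = 0.5288
Weighted-recall = Σ (supportᵢ/N)·recallᵢ with N=796: (285/796)·0.8491 + (199/796)·0.5126 + (312/796)·0.5288 = 0.639

0.639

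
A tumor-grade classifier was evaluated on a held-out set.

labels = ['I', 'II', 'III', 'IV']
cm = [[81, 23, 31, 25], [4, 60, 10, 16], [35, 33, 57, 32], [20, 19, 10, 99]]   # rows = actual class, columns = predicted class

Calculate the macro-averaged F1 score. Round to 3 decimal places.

0.531

Per-class F1 score (2·TP/(2·TP+FP+FN)):
  I: TP=81, FP=4+35+20=59, FN=23+31+25=79 → 162/300 = 0.5400
  II: TP=60, FP=23+33+19=75, FN=4+10+16=30 → 120/225 = 0.5333
  III: TP=57, FP=31+10+10=51, FN=35+33+32=100 → 114/265 = 0.4302
  IV: TP=99, FP=25+16+32=73, FN=20+19+10=49 → 198/320 = 0.6188
Macro-F1 score = mean = (0.5400 + 0.5333 + 0.4302 + 0.6188) / 4 = 0.531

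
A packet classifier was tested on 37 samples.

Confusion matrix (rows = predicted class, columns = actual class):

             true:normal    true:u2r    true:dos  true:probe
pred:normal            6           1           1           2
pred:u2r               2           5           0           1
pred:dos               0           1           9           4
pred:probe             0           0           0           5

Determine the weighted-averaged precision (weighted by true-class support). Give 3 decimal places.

0.746

Per-class precision (TP/(TP+FP)):
  normal: TP=6, FP=1+1+2=4 → 6/10 = 0.6000
  u2r: TP=5, FP=2+0+1=3 → 5/8 = 0.6250
  dos: TP=9, FP=0+1+4=5 → 9/14 = 0.6429
  probe: TP=5, FP=0+0+0=0 → 5/5 = 1.0000
Weighted-precision = Σ (supportᵢ/N)·precisionᵢ with N=37: (8/37)·0.6000 + (7/37)·0.6250 + (10/37)·0.6429 + (12/37)·1.0000 = 0.746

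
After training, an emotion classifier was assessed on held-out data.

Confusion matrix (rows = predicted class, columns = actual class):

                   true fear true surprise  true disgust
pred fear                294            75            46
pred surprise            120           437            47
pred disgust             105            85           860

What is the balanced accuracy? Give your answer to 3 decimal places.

Balanced accuracy = mean of per-class recall.
  fear: recall = 294/519 = 0.5665
  surprise: recall = 437/597 = 0.7320
  disgust: recall = 860/953 = 0.9024
Mean = (0.5665 + 0.7320 + 0.9024) / 3 = 0.734

0.734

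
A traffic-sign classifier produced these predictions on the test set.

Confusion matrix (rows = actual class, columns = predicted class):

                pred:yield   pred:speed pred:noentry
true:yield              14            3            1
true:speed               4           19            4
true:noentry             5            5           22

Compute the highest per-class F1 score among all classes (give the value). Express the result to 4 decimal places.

Per-class F1 score (2·TP/(2·TP+FP+FN)):
  yield: TP=14, FP=4+5=9, FN=3+1=4 → 28/41 = 0.68293
  speed: TP=19, FP=3+5=8, FN=4+4=8 → 38/54 = 0.70370
  noentry: TP=22, FP=1+4=5, FN=5+5=10 → 44/59 = 0.74576
Highest is class 'noentry' with F1 score = 0.7458.

0.7458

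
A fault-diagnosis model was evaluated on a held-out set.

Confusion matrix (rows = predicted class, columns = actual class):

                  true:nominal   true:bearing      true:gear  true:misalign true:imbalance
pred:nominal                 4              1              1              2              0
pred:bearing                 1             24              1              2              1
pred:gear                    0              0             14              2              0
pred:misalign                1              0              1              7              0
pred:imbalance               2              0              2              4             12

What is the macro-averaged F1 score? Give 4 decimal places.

0.6909

Per-class F1 score (2·TP/(2·TP+FP+FN)):
  nominal: TP=4, FP=1+1+2+0=4, FN=1+0+1+2=4 → 8/16 = 0.50000
  bearing: TP=24, FP=1+1+2+1=5, FN=1+0+0+0=1 → 48/54 = 0.88889
  gear: TP=14, FP=0+0+2+0=2, FN=1+1+1+2=5 → 28/35 = 0.80000
  misalign: TP=7, FP=1+0+1+0=2, FN=2+2+2+4=10 → 14/26 = 0.53846
  imbalance: TP=12, FP=2+0+2+4=8, FN=0+1+0+0=1 → 24/33 = 0.72727
Macro-F1 score = mean = (0.50000 + 0.88889 + 0.80000 + 0.53846 + 0.72727) / 5 = 0.6909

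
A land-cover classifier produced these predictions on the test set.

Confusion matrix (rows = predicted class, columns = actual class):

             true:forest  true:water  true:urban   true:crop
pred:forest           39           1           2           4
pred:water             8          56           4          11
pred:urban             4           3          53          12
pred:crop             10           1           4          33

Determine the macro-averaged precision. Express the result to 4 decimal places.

0.7451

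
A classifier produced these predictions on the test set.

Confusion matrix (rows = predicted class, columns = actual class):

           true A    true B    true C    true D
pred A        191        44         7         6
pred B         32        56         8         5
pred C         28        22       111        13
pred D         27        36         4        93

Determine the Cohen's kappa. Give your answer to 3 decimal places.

Observed agreement pₒ = trace/N = 451/683 = 0.6603
Expected agreement pₑ = Σ (rowᵢ·colᵢ)/N² = (278·248 + 158·101 + 130·174 + 117·160)/683² = 0.2706
κ = (pₒ − pₑ)/(1 − pₑ) = (0.6603 − 0.2706)/(1 − 0.2706) = 0.534

0.534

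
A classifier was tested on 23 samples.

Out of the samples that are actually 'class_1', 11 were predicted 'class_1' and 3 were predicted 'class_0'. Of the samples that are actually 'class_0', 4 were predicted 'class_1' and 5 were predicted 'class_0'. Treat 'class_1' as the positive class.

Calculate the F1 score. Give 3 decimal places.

Precision = TP/(TP+FP) = 11/15 = 0.7333
Recall = TP/(TP+FN) = 11/14 = 0.7857
F1 = 2·TP/(2·TP+FP+FN) = 22/29 = 0.759

0.759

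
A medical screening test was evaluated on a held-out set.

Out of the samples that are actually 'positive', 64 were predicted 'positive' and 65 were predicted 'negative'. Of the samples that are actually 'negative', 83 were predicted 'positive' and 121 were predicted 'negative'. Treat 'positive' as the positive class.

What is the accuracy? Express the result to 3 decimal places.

Accuracy = (TP+TN)/N = (64+121)/333 = 0.556

0.556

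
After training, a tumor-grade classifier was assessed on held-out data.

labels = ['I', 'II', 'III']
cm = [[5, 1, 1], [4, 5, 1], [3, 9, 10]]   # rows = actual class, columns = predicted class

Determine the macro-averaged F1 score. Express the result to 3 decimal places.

Per-class F1 score (2·TP/(2·TP+FP+FN)):
  I: TP=5, FP=4+3=7, FN=1+1=2 → 10/19 = 0.5263
  II: TP=5, FP=1+9=10, FN=4+1=5 → 10/25 = 0.4000
  III: TP=10, FP=1+1=2, FN=3+9=12 → 20/34 = 0.5882
Macro-F1 score = mean = (0.5263 + 0.4000 + 0.5882) / 3 = 0.505

0.505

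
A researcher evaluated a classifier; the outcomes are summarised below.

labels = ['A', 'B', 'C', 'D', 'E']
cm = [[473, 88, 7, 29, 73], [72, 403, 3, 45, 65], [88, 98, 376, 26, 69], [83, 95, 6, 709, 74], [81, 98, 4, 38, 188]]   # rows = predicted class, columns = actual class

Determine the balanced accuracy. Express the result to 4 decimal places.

Balanced accuracy = mean of per-class recall.
  A: recall = 473/797 = 0.59348
  B: recall = 403/782 = 0.51535
  C: recall = 376/396 = 0.94949
  D: recall = 709/847 = 0.83707
  E: recall = 188/469 = 0.40085
Mean = (0.59348 + 0.51535 + 0.94949 + 0.83707 + 0.40085) / 5 = 0.6592

0.6592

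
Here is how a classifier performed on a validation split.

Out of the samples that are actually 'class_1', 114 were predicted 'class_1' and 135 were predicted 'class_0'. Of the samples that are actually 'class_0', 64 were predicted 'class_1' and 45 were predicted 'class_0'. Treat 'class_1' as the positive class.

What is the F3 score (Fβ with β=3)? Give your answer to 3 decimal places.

0.471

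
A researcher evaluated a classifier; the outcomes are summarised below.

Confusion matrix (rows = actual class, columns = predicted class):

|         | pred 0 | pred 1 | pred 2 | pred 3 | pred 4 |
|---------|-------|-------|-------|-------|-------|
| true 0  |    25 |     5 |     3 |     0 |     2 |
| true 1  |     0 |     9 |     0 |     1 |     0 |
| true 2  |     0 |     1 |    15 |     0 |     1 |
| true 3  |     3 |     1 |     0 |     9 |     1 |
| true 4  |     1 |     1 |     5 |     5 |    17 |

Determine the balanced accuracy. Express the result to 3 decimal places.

Balanced accuracy = mean of per-class recall.
  0: recall = 25/35 = 0.7143
  1: recall = 9/10 = 0.9000
  2: recall = 15/17 = 0.8824
  3: recall = 9/14 = 0.6429
  4: recall = 17/29 = 0.5862
Mean = (0.7143 + 0.9000 + 0.8824 + 0.6429 + 0.5862) / 5 = 0.745

0.745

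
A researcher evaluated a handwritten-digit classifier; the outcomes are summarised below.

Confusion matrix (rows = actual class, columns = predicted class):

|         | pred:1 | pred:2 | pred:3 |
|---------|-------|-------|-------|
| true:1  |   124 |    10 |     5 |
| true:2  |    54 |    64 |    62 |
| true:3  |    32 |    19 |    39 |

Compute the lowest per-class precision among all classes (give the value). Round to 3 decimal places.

0.368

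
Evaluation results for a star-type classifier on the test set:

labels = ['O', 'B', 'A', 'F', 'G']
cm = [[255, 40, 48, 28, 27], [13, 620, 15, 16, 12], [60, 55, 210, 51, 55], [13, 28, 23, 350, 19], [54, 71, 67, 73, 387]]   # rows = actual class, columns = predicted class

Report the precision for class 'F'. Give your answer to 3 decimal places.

Take TP from the diagonal, FP from the rest of the 'F' prediction marginal, FN from the rest of the 'F' actual marginal.
precision = TP/(TP+FP).
F: TP=350, FP=28+16+51+73=168 → 350/518 = 0.6757

0.676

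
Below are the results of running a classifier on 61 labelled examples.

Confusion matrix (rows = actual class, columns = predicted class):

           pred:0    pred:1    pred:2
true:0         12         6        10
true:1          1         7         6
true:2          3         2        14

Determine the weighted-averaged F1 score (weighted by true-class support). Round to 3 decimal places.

Per-class F1 score (2·TP/(2·TP+FP+FN)):
  0: TP=12, FP=1+3=4, FN=6+10=16 → 24/44 = 0.5455
  1: TP=7, FP=6+2=8, FN=1+6=7 → 14/29 = 0.4828
  2: TP=14, FP=10+6=16, FN=3+2=5 → 28/49 = 0.5714
Weighted-F1 score = Σ (supportᵢ/N)·F1 scoreᵢ with N=61: (28/61)·0.5455 + (14/61)·0.4828 + (19/61)·0.5714 = 0.539

0.539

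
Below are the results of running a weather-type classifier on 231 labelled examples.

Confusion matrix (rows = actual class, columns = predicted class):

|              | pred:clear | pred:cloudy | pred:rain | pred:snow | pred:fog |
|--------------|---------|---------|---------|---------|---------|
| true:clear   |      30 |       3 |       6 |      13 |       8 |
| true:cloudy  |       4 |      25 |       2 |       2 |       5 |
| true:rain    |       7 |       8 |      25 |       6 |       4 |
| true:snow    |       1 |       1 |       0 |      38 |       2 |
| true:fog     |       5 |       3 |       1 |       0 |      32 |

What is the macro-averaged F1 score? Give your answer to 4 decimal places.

0.6490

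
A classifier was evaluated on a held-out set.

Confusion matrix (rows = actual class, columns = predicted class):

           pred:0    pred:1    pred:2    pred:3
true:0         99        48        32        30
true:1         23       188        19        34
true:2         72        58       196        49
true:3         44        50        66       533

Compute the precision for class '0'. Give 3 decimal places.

0.416

Take TP from the diagonal, FP from the rest of the '0' prediction marginal, FN from the rest of the '0' actual marginal.
precision = TP/(TP+FP).
0: TP=99, FP=23+72+44=139 → 99/238 = 0.4160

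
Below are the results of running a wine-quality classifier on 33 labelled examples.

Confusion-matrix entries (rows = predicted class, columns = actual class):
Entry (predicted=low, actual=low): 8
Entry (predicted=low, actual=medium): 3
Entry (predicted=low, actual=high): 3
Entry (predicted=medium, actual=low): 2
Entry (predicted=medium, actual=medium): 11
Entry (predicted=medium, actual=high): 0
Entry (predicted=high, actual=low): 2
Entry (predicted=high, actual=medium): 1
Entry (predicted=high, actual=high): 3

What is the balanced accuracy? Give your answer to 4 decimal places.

Balanced accuracy = mean of per-class recall.
  low: recall = 8/12 = 0.66667
  medium: recall = 11/15 = 0.73333
  high: recall = 3/6 = 0.50000
Mean = (0.66667 + 0.73333 + 0.50000) / 3 = 0.6333

0.6333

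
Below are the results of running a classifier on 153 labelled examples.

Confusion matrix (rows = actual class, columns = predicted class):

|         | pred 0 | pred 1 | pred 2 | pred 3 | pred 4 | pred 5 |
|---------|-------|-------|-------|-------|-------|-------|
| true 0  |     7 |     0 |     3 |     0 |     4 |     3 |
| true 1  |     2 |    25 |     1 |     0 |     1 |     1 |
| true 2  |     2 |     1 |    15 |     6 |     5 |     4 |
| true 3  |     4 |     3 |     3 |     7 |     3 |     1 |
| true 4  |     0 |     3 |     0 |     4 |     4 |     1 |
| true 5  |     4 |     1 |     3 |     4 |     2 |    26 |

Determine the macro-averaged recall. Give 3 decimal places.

Per-class recall (TP/(TP+FN)):
  0: TP=7, FN=0+3+0+4+3=10 → 7/17 = 0.4118
  1: TP=25, FN=2+1+0+1+1=5 → 25/30 = 0.8333
  2: TP=15, FN=2+1+6+5+4=18 → 15/33 = 0.4545
  3: TP=7, FN=4+3+3+3+1=14 → 7/21 = 0.3333
  4: TP=4, FN=0+3+0+4+1=8 → 4/12 = 0.3333
  5: TP=26, FN=4+1+3+4+2=14 → 26/40 = 0.6500
Macro-recall = mean = (0.4118 + 0.8333 + 0.4545 + 0.3333 + 0.3333 + 0.6500) / 6 = 0.503

0.503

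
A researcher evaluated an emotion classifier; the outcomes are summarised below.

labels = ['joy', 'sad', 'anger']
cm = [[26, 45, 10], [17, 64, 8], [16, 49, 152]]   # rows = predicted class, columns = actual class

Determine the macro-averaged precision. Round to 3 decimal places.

Per-class precision (TP/(TP+FP)):
  joy: TP=26, FP=45+10=55 → 26/81 = 0.3210
  sad: TP=64, FP=17+8=25 → 64/89 = 0.7191
  anger: TP=152, FP=16+49=65 → 152/217 = 0.7005
Macro-precision = mean = (0.3210 + 0.7191 + 0.7005) / 3 = 0.580

0.580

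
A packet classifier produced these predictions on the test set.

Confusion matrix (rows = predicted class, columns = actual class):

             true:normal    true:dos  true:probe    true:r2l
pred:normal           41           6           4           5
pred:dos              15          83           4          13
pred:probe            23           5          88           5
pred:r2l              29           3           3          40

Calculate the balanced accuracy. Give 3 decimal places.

Balanced accuracy = mean of per-class recall.
  normal: recall = 41/108 = 0.3796
  dos: recall = 83/97 = 0.8557
  probe: recall = 88/99 = 0.8889
  r2l: recall = 40/63 = 0.6349
Mean = (0.3796 + 0.8557 + 0.8889 + 0.6349) / 4 = 0.690

0.690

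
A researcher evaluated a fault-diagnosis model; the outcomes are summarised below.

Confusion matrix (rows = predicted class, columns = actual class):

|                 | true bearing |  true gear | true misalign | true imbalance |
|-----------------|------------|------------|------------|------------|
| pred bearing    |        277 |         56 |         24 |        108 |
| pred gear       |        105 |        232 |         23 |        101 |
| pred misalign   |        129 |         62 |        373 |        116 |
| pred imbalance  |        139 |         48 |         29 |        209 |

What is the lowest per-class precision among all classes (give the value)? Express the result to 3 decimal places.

0.492

Per-class precision (TP/(TP+FP)):
  bearing: TP=277, FP=56+24+108=188 → 277/465 = 0.5957
  gear: TP=232, FP=105+23+101=229 → 232/461 = 0.5033
  misalign: TP=373, FP=129+62+116=307 → 373/680 = 0.5485
  imbalance: TP=209, FP=139+48+29=216 → 209/425 = 0.4918
Lowest is class 'imbalance' with precision = 0.492.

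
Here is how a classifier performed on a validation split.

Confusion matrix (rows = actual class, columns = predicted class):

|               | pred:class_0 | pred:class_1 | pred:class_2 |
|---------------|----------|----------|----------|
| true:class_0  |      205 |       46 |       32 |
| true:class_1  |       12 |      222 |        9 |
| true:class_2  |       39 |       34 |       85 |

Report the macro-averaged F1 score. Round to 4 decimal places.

Per-class F1 score (2·TP/(2·TP+FP+FN)):
  class_0: TP=205, FP=12+39=51, FN=46+32=78 → 410/539 = 0.76067
  class_1: TP=222, FP=46+34=80, FN=12+9=21 → 444/545 = 0.81468
  class_2: TP=85, FP=32+9=41, FN=39+34=73 → 170/284 = 0.59859
Macro-F1 score = mean = (0.76067 + 0.81468 + 0.59859) / 3 = 0.7246

0.7246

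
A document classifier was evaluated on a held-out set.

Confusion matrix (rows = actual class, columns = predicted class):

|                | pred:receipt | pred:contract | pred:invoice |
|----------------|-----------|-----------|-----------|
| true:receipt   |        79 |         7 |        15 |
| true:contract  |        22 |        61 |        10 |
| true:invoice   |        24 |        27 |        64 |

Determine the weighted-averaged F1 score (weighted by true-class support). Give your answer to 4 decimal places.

0.6573

Per-class F1 score (2·TP/(2·TP+FP+FN)):
  receipt: TP=79, FP=22+24=46, FN=7+15=22 → 158/226 = 0.69912
  contract: TP=61, FP=7+27=34, FN=22+10=32 → 122/188 = 0.64894
  invoice: TP=64, FP=15+10=25, FN=24+27=51 → 128/204 = 0.62745
Weighted-F1 score = Σ (supportᵢ/N)·F1 scoreᵢ with N=309: (101/309)·0.69912 + (93/309)·0.64894 + (115/309)·0.62745 = 0.6573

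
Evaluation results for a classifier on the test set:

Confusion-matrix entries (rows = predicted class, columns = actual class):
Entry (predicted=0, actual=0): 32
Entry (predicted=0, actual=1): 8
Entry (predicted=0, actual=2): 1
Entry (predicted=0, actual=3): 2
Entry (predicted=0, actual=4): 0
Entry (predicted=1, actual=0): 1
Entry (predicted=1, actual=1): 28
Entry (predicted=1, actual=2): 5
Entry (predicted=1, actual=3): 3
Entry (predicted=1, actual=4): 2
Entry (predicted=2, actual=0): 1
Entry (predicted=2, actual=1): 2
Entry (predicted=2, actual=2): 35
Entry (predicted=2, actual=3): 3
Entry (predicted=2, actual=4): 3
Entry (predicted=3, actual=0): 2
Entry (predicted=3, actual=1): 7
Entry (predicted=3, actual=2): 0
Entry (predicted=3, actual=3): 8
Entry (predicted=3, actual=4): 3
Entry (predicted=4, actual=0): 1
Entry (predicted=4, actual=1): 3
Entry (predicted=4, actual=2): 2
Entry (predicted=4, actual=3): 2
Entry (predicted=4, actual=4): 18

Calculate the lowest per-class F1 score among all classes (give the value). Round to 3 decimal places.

0.421

Per-class F1 score (2·TP/(2·TP+FP+FN)):
  0: TP=32, FP=8+1+2+0=11, FN=1+1+2+1=5 → 64/80 = 0.8000
  1: TP=28, FP=1+5+3+2=11, FN=8+2+7+3=20 → 56/87 = 0.6437
  2: TP=35, FP=1+2+3+3=9, FN=1+5+0+2=8 → 70/87 = 0.8046
  3: TP=8, FP=2+7+0+3=12, FN=2+3+3+2=10 → 16/38 = 0.4211
  4: TP=18, FP=1+3+2+2=8, FN=0+2+3+3=8 → 36/52 = 0.6923
Lowest is class '3' with F1 score = 0.421.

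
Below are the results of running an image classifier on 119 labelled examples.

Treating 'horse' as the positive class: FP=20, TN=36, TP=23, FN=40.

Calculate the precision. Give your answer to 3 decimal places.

Precision = TP/(TP+FP) = 23/(23+20) = 23/43 = 0.535

0.535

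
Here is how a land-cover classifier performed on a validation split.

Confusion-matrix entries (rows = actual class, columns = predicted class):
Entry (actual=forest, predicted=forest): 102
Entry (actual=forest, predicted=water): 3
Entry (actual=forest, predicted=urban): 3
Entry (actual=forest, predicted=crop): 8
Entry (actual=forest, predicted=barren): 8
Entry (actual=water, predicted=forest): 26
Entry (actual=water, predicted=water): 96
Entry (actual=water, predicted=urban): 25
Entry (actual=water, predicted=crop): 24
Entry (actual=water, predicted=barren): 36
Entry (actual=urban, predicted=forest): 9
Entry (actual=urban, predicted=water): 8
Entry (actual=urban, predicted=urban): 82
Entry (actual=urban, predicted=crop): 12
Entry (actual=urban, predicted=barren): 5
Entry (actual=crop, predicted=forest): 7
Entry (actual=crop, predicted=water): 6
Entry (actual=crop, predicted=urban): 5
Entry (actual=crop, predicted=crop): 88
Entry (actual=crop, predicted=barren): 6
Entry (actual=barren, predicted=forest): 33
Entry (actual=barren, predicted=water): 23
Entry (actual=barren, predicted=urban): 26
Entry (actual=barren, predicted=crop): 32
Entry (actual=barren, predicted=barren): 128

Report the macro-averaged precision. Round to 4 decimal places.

Per-class precision (TP/(TP+FP)):
  forest: TP=102, FP=26+9+7+33=75 → 102/177 = 0.57627
  water: TP=96, FP=3+8+6+23=40 → 96/136 = 0.70588
  urban: TP=82, FP=3+25+5+26=59 → 82/141 = 0.58156
  crop: TP=88, FP=8+24+12+32=76 → 88/164 = 0.53659
  barren: TP=128, FP=8+36+5+6=55 → 128/183 = 0.69945
Macro-precision = mean = (0.57627 + 0.70588 + 0.58156 + 0.53659 + 0.69945) / 5 = 0.6200

0.6200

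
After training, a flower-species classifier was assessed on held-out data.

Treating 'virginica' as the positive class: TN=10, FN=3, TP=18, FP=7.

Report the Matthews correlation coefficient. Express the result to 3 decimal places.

MCC = (TP·TN − FP·FN) / √((TP+FP)(TP+FN)(TN+FP)(TN+FN))
Numerator = 18·10 − 7·3 = 159
Denominator = √(25·21·17·13) = √116025 = 340.6244
MCC = 159 / 340.6244 = 0.467

0.467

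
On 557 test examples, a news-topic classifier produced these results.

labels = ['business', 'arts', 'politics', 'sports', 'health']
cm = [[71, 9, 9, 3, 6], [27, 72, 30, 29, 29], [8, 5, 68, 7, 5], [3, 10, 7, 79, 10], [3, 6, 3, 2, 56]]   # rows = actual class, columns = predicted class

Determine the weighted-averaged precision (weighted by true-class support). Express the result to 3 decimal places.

0.641

Per-class precision (TP/(TP+FP)):
  business: TP=71, FP=27+8+3+3=41 → 71/112 = 0.6339
  arts: TP=72, FP=9+5+10+6=30 → 72/102 = 0.7059
  politics: TP=68, FP=9+30+7+3=49 → 68/117 = 0.5812
  sports: TP=79, FP=3+29+7+2=41 → 79/120 = 0.6583
  health: TP=56, FP=6+29+5+10=50 → 56/106 = 0.5283
Weighted-precision = Σ (supportᵢ/N)·precisionᵢ with N=557: (98/557)·0.6339 + (187/557)·0.7059 + (93/557)·0.5812 + (109/557)·0.6583 + (70/557)·0.5283 = 0.641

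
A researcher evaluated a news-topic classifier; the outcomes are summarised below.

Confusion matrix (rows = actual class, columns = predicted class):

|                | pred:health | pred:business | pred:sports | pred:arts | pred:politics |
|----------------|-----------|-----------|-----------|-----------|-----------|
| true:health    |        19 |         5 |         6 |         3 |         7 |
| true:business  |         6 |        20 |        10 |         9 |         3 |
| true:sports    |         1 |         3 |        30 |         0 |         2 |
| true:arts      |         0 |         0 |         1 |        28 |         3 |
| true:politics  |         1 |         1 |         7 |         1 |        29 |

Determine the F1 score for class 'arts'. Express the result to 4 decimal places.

0.7671

One-vs-rest for 'arts': TP = diagonal; FP = other classes predicted 'arts'; FN = 'arts' predicted as other.
F1 score = 2·TP/(2·TP+FP+FN).
arts: TP=28, FP=3+9+0+1=13, FN=0+0+1+3=4 → 56/73 = 0.76712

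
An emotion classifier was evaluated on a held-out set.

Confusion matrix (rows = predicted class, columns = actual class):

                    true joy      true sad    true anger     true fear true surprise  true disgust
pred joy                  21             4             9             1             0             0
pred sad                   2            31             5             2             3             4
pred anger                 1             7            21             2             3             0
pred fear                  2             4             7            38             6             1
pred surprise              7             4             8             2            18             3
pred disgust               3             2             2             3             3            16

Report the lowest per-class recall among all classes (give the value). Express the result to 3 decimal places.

0.404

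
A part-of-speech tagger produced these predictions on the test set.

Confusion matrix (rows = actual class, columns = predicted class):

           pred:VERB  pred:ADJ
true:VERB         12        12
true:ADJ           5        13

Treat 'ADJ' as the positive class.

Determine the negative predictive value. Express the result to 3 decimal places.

NPV = TN/(TN+FN) = 12/(12+5) = 0.706

0.706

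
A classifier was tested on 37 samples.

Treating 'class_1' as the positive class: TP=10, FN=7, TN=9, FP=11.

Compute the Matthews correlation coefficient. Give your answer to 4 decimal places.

MCC = (TP·TN − FP·FN) / √((TP+FP)(TP+FN)(TN+FP)(TN+FN))
Numerator = 10·9 − 11·7 = 13
Denominator = √(21·17·20·16) = √114240 = 337.9941
MCC = 13 / 337.9941 = 0.0385

0.0385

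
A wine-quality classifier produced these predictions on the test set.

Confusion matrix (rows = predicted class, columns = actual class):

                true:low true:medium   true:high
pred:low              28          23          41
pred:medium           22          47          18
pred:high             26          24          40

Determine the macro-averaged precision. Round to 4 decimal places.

0.4297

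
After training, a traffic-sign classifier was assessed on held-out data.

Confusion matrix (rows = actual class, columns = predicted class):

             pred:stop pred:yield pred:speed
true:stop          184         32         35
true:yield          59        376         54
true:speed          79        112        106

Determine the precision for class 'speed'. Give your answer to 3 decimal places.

0.544

Treat 'speed' as positive and all other classes as negative.
precision = TP/(TP+FP).
speed: TP=106, FP=35+54=89 → 106/195 = 0.5436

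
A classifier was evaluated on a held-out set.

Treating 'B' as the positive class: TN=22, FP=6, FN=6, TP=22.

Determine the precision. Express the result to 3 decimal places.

0.786

Precision = TP/(TP+FP) = 22/(22+6) = 22/28 = 0.786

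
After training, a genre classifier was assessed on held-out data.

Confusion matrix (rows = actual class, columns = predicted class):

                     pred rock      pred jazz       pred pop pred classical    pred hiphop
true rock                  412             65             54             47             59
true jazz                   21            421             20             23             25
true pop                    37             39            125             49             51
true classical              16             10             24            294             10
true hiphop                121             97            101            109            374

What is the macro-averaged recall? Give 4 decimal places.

Per-class recall (TP/(TP+FN)):
  rock: TP=412, FN=65+54+47+59=225 → 412/637 = 0.64678
  jazz: TP=421, FN=21+20+23+25=89 → 421/510 = 0.82549
  pop: TP=125, FN=37+39+49+51=176 → 125/301 = 0.41528
  classical: TP=294, FN=16+10+24+10=60 → 294/354 = 0.83051
  hiphop: TP=374, FN=121+97+101+109=428 → 374/802 = 0.46633
Macro-recall = mean = (0.64678 + 0.82549 + 0.41528 + 0.83051 + 0.46633) / 5 = 0.6369

0.6369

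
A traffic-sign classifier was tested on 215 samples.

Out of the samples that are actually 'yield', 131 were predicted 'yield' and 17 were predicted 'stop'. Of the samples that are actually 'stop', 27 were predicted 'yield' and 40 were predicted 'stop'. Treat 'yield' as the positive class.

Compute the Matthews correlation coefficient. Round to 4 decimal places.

MCC = (TP·TN − FP·FN) / √((TP+FP)(TP+FN)(TN+FP)(TN+FN))
Numerator = 131·40 − 27·17 = 4781
Denominator = √(158·148·67·57) = √89303496 = 9450.0527
MCC = 4781 / 9450.0527 = 0.5059

0.5059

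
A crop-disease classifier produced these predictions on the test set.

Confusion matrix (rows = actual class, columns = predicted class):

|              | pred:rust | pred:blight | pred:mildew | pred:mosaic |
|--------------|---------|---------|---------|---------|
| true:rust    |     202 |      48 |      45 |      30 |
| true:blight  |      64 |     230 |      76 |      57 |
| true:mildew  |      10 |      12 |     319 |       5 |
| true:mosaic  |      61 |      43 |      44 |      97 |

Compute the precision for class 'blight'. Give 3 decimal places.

precision = TP/(TP+FP).
blight: TP=230, FP=48+12+43=103 → 230/333 = 0.6907

0.691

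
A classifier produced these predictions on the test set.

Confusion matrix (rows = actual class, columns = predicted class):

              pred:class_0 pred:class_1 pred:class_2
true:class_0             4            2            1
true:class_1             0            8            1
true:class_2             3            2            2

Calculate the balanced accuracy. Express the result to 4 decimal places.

0.5820

Balanced accuracy = mean of per-class recall.
  class_0: recall = 4/7 = 0.57143
  class_1: recall = 8/9 = 0.88889
  class_2: recall = 2/7 = 0.28571
Mean = (0.57143 + 0.88889 + 0.28571) / 3 = 0.5820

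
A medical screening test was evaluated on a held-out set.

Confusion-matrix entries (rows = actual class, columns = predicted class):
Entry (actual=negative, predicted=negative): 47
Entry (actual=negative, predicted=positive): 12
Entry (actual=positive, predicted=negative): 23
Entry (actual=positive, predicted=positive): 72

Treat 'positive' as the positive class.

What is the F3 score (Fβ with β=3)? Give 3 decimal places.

0.767

Fβ = (1+β²)·TP / ((1+β²)·TP + β²·FN + FP), with β²=9
= 10·72 / (10·72 + 9·23 + 12) = 0.767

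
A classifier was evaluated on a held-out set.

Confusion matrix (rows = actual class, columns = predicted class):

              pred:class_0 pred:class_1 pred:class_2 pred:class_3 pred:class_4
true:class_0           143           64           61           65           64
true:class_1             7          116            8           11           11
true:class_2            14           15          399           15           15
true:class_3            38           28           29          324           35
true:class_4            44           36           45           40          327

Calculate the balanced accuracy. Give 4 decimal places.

0.6736

Balanced accuracy = mean of per-class recall.
  class_0: recall = 143/397 = 0.36020
  class_1: recall = 116/153 = 0.75817
  class_2: recall = 399/458 = 0.87118
  class_3: recall = 324/454 = 0.71366
  class_4: recall = 327/492 = 0.66463
Mean = (0.36020 + 0.75817 + 0.87118 + 0.71366 + 0.66463) / 5 = 0.6736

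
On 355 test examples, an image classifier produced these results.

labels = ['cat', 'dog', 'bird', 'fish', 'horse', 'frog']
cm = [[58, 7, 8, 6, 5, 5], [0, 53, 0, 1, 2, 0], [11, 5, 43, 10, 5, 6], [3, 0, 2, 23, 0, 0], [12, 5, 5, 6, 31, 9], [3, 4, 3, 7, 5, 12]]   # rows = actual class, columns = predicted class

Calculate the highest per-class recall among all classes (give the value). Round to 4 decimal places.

Per-class recall (TP/(TP+FN)):
  cat: TP=58, FN=7+8+6+5+5=31 → 58/89 = 0.65169
  dog: TP=53, FN=0+0+1+2+0=3 → 53/56 = 0.94643
  bird: TP=43, FN=11+5+10+5+6=37 → 43/80 = 0.53750
  fish: TP=23, FN=3+0+2+0+0=5 → 23/28 = 0.82143
  horse: TP=31, FN=12+5+5+6+9=37 → 31/68 = 0.45588
  frog: TP=12, FN=3+4+3+7+5=22 → 12/34 = 0.35294
Highest is class 'dog' with recall = 0.9464.

0.9464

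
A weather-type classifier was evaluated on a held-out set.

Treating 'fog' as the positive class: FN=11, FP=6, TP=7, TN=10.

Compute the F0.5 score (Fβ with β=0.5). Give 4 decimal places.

0.5000

Fβ = (1+β²)·TP / ((1+β²)·TP + β²·FN + FP), with β²=1/4
= 1.25·7 / (1.25·7 + 0.25·11 + 6) = 0.5000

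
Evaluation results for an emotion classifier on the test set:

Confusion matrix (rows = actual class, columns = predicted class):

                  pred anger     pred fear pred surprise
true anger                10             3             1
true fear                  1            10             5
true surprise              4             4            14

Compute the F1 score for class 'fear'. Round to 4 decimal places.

0.6061

Treat 'fear' as positive and all other classes as negative.
F1 score = 2·TP/(2·TP+FP+FN).
fear: TP=10, FP=3+4=7, FN=1+5=6 → 20/33 = 0.60606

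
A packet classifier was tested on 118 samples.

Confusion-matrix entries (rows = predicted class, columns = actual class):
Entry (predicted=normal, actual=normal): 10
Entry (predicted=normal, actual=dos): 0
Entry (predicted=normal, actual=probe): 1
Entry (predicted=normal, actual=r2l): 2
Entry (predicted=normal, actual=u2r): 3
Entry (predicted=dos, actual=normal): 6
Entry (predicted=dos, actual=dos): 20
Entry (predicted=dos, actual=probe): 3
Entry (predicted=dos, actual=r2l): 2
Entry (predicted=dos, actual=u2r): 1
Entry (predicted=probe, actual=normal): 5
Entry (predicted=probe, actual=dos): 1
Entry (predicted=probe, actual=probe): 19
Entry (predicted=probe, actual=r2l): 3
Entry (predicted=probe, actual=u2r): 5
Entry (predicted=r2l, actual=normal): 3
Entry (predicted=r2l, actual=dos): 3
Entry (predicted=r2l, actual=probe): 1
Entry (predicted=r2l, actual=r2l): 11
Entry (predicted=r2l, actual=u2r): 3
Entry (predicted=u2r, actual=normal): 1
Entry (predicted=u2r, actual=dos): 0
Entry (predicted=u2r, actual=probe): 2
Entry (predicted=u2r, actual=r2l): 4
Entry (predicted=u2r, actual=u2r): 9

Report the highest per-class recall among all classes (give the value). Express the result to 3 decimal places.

0.833

Per-class recall (TP/(TP+FN)):
  normal: TP=10, FN=6+5+3+1=15 → 10/25 = 0.4000
  dos: TP=20, FN=0+1+3+0=4 → 20/24 = 0.8333
  probe: TP=19, FN=1+3+1+2=7 → 19/26 = 0.7308
  r2l: TP=11, FN=2+2+3+4=11 → 11/22 = 0.5000
  u2r: TP=9, FN=3+1+5+3=12 → 9/21 = 0.4286
Highest is class 'dos' with recall = 0.833.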